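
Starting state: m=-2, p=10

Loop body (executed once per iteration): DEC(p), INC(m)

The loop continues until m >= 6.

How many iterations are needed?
8

Tracing iterations:
Initial: m=-2, p=10
After iteration 1: m=-1, p=9
After iteration 2: m=0, p=8
After iteration 3: m=1, p=7
After iteration 4: m=2, p=6
After iteration 5: m=3, p=5
After iteration 6: m=4, p=4
After iteration 7: m=5, p=3
After iteration 8: m=6, p=2
m >= 6 now holds, so the loop exits after 8 iterations.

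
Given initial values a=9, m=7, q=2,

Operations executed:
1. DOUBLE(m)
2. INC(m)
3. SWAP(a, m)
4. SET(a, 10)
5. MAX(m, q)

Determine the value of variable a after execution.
a = 10

Tracing execution:
Step 1: DOUBLE(m) → a = 9
Step 2: INC(m) → a = 9
Step 3: SWAP(a, m) → a = 15
Step 4: SET(a, 10) → a = 10
Step 5: MAX(m, q) → a = 10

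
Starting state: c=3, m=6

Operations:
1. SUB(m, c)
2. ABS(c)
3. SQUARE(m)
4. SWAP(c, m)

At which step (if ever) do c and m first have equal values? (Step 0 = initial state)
Step 1

c and m first become equal after step 1.

Comparing values at each step:
Initial: c=3, m=6
After step 1: c=3, m=3 ← equal!
After step 2: c=3, m=3 ← equal!
After step 3: c=3, m=9
After step 4: c=9, m=3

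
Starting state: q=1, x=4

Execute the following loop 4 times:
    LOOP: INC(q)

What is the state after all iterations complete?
q=5, x=4

Iteration trace:
Start: q=1, x=4
After iteration 1: q=2, x=4
After iteration 2: q=3, x=4
After iteration 3: q=4, x=4
After iteration 4: q=5, x=4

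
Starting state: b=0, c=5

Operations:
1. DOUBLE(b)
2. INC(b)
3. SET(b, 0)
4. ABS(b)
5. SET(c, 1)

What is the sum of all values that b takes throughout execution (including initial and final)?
1

Values of b at each step:
Initial: b = 0
After step 1: b = 0
After step 2: b = 1
After step 3: b = 0
After step 4: b = 0
After step 5: b = 0
Sum = 0 + 0 + 1 + 0 + 0 + 0 = 1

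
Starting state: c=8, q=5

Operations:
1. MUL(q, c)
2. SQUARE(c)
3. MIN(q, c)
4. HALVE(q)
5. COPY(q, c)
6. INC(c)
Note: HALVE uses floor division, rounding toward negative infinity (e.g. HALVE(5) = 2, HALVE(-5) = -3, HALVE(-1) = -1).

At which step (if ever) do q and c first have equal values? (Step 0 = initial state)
Step 5

q and c first become equal after step 5.

Comparing values at each step:
Initial: q=5, c=8
After step 1: q=40, c=8
After step 2: q=40, c=64
After step 3: q=40, c=64
After step 4: q=20, c=64
After step 5: q=64, c=64 ← equal!
After step 6: q=64, c=65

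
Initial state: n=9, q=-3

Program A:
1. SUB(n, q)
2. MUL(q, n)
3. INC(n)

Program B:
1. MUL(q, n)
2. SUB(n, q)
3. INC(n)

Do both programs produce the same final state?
No

Program A final state: n=13, q=-36
Program B final state: n=37, q=-27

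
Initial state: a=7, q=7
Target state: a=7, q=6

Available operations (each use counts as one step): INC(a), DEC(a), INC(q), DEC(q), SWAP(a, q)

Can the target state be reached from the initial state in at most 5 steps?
Yes

Path (1 step): DEC(q)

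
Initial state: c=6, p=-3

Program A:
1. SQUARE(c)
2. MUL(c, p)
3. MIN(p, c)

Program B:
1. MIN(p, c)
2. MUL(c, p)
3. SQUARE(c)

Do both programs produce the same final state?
No

Program A final state: c=-108, p=-108
Program B final state: c=324, p=-3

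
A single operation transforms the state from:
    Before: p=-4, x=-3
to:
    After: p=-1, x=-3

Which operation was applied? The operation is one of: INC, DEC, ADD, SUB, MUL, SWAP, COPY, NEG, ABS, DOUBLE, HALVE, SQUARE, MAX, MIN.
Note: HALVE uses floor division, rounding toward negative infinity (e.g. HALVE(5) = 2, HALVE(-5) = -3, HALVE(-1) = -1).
SUB(p, x)

Analyzing the change:
Before: p=-4, x=-3
After: p=-1, x=-3
Variable p changed from -4 to -1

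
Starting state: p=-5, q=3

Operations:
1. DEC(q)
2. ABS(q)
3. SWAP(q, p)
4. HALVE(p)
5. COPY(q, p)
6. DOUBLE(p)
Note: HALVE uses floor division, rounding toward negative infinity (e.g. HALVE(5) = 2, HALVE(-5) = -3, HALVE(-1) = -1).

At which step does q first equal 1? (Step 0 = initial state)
Step 5

Tracing q:
Initial: q = 3
After step 1: q = 2
After step 2: q = 2
After step 3: q = -5
After step 4: q = -5
After step 5: q = 1 ← first occurrence
After step 6: q = 1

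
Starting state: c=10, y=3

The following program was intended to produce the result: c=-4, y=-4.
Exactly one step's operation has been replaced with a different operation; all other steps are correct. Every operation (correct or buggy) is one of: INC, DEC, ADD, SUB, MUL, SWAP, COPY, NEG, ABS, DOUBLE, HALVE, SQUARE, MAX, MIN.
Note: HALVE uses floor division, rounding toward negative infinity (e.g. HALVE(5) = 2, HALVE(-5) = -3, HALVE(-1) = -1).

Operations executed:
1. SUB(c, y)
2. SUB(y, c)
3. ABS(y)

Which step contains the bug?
Step 3

Trace with buggy code:
Initial: c=10, y=3
After step 1: c=7, y=3
After step 2: c=7, y=-4
After step 3: c=7, y=4
Actual final c=7, y=4 ≠ expected c=-4, y=-4.
Step 3 is the only position where a single-operation replacement can produce the expected result.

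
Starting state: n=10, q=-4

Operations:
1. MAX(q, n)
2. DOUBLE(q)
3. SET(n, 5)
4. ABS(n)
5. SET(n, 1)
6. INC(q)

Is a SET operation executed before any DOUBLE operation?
No

First SET: step 3
First DOUBLE: step 2
Since 3 > 2, DOUBLE comes first.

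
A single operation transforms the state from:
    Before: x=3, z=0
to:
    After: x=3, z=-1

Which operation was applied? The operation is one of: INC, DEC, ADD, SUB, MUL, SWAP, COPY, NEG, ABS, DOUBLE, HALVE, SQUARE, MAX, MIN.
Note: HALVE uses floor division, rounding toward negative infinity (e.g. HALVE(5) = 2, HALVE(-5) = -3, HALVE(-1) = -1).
DEC(z)

Analyzing the change:
Before: x=3, z=0
After: x=3, z=-1
Variable z changed from 0 to -1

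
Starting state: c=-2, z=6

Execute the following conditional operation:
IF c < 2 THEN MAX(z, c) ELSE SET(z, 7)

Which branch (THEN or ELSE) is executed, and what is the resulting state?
Branch: THEN, Final state: c=-2, z=6

Evaluating condition: c < 2
c = -2
Condition is True, so THEN branch executes
After MAX(z, c): c=-2, z=6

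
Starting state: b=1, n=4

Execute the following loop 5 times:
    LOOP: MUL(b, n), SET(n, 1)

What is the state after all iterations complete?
b=4, n=1

Iteration trace:
Start: b=1, n=4
After iteration 1: b=4, n=1
After iteration 2: b=4, n=1
After iteration 3: b=4, n=1
After iteration 4: b=4, n=1
After iteration 5: b=4, n=1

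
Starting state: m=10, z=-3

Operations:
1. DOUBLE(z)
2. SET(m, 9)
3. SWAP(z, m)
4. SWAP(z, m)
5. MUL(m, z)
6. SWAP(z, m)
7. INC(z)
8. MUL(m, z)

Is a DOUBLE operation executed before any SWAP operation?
Yes

First DOUBLE: step 1
First SWAP: step 3
Since 1 < 3, DOUBLE comes first.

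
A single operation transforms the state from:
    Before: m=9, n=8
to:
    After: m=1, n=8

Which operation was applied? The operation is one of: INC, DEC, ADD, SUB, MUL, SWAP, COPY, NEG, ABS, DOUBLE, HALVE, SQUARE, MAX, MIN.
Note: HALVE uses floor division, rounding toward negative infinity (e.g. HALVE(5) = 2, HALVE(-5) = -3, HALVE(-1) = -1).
SUB(m, n)

Analyzing the change:
Before: m=9, n=8
After: m=1, n=8
Variable m changed from 9 to 1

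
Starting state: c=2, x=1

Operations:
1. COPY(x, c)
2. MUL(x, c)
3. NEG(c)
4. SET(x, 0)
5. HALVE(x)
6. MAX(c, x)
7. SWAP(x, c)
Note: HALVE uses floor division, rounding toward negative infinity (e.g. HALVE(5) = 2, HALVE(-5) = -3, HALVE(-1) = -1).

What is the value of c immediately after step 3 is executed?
c = -2

Tracing c through execution:
Initial: c = 2
After step 1 (COPY(x, c)): c = 2
After step 2 (MUL(x, c)): c = 2
After step 3 (NEG(c)): c = -2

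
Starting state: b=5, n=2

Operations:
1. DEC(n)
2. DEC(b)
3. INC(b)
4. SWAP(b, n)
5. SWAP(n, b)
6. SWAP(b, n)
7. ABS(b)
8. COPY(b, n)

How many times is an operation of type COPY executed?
1

Counting COPY operations:
Step 8: COPY(b, n) ← COPY
Total: 1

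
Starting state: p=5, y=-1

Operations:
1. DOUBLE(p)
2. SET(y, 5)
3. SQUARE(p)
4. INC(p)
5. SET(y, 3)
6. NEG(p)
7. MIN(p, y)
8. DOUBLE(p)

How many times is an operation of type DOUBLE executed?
2

Counting DOUBLE operations:
Step 1: DOUBLE(p) ← DOUBLE
Step 8: DOUBLE(p) ← DOUBLE
Total: 2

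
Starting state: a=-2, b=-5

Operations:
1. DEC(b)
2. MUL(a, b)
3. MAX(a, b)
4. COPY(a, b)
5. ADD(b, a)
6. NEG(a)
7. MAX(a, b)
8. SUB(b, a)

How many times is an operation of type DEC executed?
1

Counting DEC operations:
Step 1: DEC(b) ← DEC
Total: 1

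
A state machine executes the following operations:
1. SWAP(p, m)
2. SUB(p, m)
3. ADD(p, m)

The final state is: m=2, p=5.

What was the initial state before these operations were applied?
m=5, p=2

Working backwards:
Final state: m=2, p=5
Before step 3 (ADD(p, m)): m=2, p=3
Before step 2 (SUB(p, m)): m=2, p=5
Before step 1 (SWAP(p, m)): m=5, p=2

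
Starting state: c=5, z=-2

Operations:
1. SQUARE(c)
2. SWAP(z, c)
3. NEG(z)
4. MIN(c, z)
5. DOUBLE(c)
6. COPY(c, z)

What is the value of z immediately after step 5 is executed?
z = -25

Tracing z through execution:
Initial: z = -2
After step 1 (SQUARE(c)): z = -2
After step 2 (SWAP(z, c)): z = 25
After step 3 (NEG(z)): z = -25
After step 4 (MIN(c, z)): z = -25
After step 5 (DOUBLE(c)): z = -25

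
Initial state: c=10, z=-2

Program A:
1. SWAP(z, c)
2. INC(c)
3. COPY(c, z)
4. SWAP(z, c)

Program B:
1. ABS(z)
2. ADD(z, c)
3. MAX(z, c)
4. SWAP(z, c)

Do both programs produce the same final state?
No

Program A final state: c=10, z=10
Program B final state: c=12, z=10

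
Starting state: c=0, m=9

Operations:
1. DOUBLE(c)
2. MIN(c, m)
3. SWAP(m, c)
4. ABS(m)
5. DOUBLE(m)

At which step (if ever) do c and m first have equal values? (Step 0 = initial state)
Never

c and m never become equal during execution.

Comparing values at each step:
Initial: c=0, m=9
After step 1: c=0, m=9
After step 2: c=0, m=9
After step 3: c=9, m=0
After step 4: c=9, m=0
After step 5: c=9, m=0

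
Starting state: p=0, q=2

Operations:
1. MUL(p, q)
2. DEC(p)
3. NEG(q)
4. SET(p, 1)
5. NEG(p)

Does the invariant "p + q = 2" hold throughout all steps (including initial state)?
No, violated after step 2

The invariant is violated after step 2.

State at each step:
Initial: p=0, q=2
After step 1: p=0, q=2
After step 2: p=-1, q=2
After step 3: p=-1, q=-2
After step 4: p=1, q=-2
After step 5: p=-1, q=-2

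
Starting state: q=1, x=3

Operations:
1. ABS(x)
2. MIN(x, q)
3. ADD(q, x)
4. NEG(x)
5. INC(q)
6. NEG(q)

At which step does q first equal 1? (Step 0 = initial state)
Step 0

Tracing q:
Initial: q = 1 ← first occurrence
After step 1: q = 1
After step 2: q = 1
After step 3: q = 2
After step 4: q = 2
After step 5: q = 3
After step 6: q = -3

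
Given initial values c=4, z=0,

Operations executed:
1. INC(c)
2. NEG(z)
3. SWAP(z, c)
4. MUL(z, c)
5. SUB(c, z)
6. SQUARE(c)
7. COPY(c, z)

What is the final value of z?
z = 0

Tracing execution:
Step 1: INC(c) → z = 0
Step 2: NEG(z) → z = 0
Step 3: SWAP(z, c) → z = 5
Step 4: MUL(z, c) → z = 0
Step 5: SUB(c, z) → z = 0
Step 6: SQUARE(c) → z = 0
Step 7: COPY(c, z) → z = 0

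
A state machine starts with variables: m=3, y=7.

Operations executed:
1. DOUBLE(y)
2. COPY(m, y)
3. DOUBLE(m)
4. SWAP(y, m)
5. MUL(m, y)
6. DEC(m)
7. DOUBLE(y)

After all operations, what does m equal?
m = 391

Tracing execution:
Step 1: DOUBLE(y) → m = 3
Step 2: COPY(m, y) → m = 14
Step 3: DOUBLE(m) → m = 28
Step 4: SWAP(y, m) → m = 14
Step 5: MUL(m, y) → m = 392
Step 6: DEC(m) → m = 391
Step 7: DOUBLE(y) → m = 391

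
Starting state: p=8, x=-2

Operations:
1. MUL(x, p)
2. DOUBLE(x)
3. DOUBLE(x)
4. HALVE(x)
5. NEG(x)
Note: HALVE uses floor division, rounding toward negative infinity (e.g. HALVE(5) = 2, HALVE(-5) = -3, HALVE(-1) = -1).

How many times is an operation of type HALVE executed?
1

Counting HALVE operations:
Step 4: HALVE(x) ← HALVE
Total: 1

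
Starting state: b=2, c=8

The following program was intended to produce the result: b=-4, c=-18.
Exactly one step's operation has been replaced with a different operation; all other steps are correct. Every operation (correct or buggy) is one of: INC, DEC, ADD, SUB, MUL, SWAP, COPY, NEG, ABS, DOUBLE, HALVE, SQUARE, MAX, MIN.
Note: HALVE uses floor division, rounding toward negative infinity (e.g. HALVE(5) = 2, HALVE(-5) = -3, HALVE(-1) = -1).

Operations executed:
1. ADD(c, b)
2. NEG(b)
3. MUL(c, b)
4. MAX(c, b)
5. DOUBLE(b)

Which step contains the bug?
Step 4

Trace with buggy code:
Initial: b=2, c=8
After step 1: b=2, c=10
After step 2: b=-2, c=10
After step 3: b=-2, c=-20
After step 4: b=-2, c=-2
After step 5: b=-4, c=-2
Actual final b=-4, c=-2 ≠ expected b=-4, c=-18.
Step 4 is the only position where a single-operation replacement can produce the expected result.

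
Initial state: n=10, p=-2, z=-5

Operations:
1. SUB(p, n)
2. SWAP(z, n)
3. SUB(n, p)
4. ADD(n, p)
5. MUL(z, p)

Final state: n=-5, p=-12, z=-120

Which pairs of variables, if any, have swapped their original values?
None

Comparing initial and final values:
p: -2 → -12
z: -5 → -120
n: 10 → -5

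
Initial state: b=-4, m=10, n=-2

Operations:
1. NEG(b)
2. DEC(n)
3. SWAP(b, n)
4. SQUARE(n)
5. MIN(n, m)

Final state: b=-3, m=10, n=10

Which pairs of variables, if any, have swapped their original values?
None

Comparing initial and final values:
m: 10 → 10
b: -4 → -3
n: -2 → 10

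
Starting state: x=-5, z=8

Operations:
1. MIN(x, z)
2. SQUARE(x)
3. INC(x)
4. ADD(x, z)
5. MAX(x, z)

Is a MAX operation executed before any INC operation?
No

First MAX: step 5
First INC: step 3
Since 5 > 3, INC comes first.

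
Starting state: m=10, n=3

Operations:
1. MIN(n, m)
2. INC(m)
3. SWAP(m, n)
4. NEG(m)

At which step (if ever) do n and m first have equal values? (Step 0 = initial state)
Never

n and m never become equal during execution.

Comparing values at each step:
Initial: n=3, m=10
After step 1: n=3, m=10
After step 2: n=3, m=11
After step 3: n=11, m=3
After step 4: n=11, m=-3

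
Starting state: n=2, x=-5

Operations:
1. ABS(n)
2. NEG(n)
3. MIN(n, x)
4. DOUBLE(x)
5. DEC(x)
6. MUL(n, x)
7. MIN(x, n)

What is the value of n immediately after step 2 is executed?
n = -2

Tracing n through execution:
Initial: n = 2
After step 1 (ABS(n)): n = 2
After step 2 (NEG(n)): n = -2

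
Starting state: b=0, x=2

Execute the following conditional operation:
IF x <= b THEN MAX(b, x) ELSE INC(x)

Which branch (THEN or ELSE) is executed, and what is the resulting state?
Branch: ELSE, Final state: b=0, x=3

Evaluating condition: x <= b
x = 2, b = 0
Condition is False, so ELSE branch executes
After INC(x): b=0, x=3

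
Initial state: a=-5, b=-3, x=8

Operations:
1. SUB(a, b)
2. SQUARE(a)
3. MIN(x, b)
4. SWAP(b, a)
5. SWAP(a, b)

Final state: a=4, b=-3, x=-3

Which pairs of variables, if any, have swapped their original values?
None

Comparing initial and final values:
a: -5 → 4
x: 8 → -3
b: -3 → -3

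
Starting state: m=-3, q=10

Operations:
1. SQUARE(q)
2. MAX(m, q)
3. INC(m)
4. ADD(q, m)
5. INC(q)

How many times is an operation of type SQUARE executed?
1

Counting SQUARE operations:
Step 1: SQUARE(q) ← SQUARE
Total: 1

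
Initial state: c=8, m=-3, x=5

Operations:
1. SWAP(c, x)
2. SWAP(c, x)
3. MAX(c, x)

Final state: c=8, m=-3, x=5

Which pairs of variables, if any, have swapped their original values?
None

Comparing initial and final values:
m: -3 → -3
x: 5 → 5
c: 8 → 8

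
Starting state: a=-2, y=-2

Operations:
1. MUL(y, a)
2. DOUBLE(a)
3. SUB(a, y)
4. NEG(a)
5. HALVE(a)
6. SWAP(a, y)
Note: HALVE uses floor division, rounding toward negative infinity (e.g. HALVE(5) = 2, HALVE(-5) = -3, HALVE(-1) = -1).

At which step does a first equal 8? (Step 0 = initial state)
Step 4

Tracing a:
Initial: a = -2
After step 1: a = -2
After step 2: a = -4
After step 3: a = -8
After step 4: a = 8 ← first occurrence
After step 5: a = 4
After step 6: a = 4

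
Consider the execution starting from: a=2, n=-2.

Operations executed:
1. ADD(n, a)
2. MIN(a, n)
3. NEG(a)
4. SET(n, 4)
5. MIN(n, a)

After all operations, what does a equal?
a = 0

Tracing execution:
Step 1: ADD(n, a) → a = 2
Step 2: MIN(a, n) → a = 0
Step 3: NEG(a) → a = 0
Step 4: SET(n, 4) → a = 0
Step 5: MIN(n, a) → a = 0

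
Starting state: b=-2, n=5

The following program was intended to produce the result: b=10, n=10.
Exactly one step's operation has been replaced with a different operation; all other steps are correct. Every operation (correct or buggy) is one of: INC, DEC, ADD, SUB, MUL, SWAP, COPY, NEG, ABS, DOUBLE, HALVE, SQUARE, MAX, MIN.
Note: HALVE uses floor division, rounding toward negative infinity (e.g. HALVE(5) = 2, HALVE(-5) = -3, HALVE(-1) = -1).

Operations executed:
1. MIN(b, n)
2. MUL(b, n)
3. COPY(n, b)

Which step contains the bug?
Step 1

Trace with buggy code:
Initial: b=-2, n=5
After step 1: b=-2, n=5
After step 2: b=-10, n=5
After step 3: b=-10, n=-10
Actual final b=-10, n=-10 ≠ expected b=10, n=10.
Step 1 is the only position where a single-operation replacement can produce the expected result.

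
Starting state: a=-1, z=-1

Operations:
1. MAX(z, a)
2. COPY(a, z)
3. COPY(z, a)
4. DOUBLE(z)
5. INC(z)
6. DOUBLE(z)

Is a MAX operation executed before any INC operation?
Yes

First MAX: step 1
First INC: step 5
Since 1 < 5, MAX comes first.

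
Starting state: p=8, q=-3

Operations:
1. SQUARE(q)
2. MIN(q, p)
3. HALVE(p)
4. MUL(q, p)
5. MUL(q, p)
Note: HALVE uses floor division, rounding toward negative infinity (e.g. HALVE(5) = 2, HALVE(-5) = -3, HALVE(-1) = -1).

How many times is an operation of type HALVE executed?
1

Counting HALVE operations:
Step 3: HALVE(p) ← HALVE
Total: 1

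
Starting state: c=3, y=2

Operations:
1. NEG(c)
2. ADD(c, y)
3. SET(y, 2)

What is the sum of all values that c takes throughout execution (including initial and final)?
-2

Values of c at each step:
Initial: c = 3
After step 1: c = -3
After step 2: c = -1
After step 3: c = -1
Sum = 3 + -3 + -1 + -1 = -2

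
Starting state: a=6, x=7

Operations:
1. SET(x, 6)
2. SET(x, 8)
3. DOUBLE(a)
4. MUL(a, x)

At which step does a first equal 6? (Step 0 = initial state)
Step 0

Tracing a:
Initial: a = 6 ← first occurrence
After step 1: a = 6
After step 2: a = 6
After step 3: a = 12
After step 4: a = 96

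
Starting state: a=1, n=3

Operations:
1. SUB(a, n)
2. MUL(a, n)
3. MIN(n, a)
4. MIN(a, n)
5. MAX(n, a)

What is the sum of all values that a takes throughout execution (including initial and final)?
-25

Values of a at each step:
Initial: a = 1
After step 1: a = -2
After step 2: a = -6
After step 3: a = -6
After step 4: a = -6
After step 5: a = -6
Sum = 1 + -2 + -6 + -6 + -6 + -6 = -25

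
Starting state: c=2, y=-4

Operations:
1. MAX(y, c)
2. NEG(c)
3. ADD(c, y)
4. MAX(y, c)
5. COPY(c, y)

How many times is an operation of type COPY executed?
1

Counting COPY operations:
Step 5: COPY(c, y) ← COPY
Total: 1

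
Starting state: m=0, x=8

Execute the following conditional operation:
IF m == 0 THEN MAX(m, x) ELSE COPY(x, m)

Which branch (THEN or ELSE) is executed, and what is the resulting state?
Branch: THEN, Final state: m=8, x=8

Evaluating condition: m == 0
m = 0
Condition is True, so THEN branch executes
After MAX(m, x): m=8, x=8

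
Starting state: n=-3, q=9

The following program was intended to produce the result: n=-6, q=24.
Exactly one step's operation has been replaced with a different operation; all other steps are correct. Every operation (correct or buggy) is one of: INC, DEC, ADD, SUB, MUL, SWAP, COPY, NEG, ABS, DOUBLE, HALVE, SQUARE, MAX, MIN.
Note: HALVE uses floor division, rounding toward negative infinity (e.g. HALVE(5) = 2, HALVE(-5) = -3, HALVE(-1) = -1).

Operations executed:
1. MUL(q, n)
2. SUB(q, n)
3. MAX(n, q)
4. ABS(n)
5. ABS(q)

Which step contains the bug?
Step 4

Trace with buggy code:
Initial: n=-3, q=9
After step 1: n=-3, q=-27
After step 2: n=-3, q=-24
After step 3: n=-3, q=-24
After step 4: n=3, q=-24
After step 5: n=3, q=24
Actual final n=3, q=24 ≠ expected n=-6, q=24.
Step 4 is the only position where a single-operation replacement can produce the expected result.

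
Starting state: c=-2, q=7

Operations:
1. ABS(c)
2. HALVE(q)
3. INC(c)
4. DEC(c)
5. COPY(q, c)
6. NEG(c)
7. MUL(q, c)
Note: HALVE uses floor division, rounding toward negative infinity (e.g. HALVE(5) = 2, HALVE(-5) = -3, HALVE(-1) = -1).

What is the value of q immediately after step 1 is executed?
q = 7

Tracing q through execution:
Initial: q = 7
After step 1 (ABS(c)): q = 7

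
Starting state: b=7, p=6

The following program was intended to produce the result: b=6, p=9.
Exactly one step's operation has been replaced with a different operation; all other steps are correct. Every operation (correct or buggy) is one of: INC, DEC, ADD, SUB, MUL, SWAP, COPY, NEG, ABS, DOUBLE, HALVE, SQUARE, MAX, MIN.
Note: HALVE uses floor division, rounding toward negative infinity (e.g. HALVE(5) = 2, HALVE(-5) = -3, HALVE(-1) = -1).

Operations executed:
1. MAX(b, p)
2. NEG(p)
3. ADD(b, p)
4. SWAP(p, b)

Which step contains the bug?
Step 2

Trace with buggy code:
Initial: b=7, p=6
After step 1: b=7, p=6
After step 2: b=7, p=-6
After step 3: b=1, p=-6
After step 4: b=-6, p=1
Actual final b=-6, p=1 ≠ expected b=6, p=9.
Step 2 is the only position where a single-operation replacement can produce the expected result.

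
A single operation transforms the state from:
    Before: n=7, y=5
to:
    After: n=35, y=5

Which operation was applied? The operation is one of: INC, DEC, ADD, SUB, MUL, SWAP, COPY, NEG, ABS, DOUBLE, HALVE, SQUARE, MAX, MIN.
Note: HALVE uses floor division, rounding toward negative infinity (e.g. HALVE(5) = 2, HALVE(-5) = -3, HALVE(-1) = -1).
MUL(n, y)

Analyzing the change:
Before: n=7, y=5
After: n=35, y=5
Variable n changed from 7 to 35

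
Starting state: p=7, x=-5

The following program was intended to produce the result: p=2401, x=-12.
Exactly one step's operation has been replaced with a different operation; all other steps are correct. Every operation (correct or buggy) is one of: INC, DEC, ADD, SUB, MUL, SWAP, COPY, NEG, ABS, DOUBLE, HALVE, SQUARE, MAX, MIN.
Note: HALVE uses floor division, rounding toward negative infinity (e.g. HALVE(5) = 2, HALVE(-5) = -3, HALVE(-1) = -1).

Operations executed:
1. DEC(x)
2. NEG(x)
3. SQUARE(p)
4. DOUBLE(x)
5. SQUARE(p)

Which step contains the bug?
Step 2

Trace with buggy code:
Initial: p=7, x=-5
After step 1: p=7, x=-6
After step 2: p=7, x=6
After step 3: p=49, x=6
After step 4: p=49, x=12
After step 5: p=2401, x=12
Actual final p=2401, x=12 ≠ expected p=2401, x=-12.
Step 2 is the only position where a single-operation replacement can produce the expected result.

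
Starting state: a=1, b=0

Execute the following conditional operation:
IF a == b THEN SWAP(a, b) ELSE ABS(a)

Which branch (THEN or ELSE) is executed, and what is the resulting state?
Branch: ELSE, Final state: a=1, b=0

Evaluating condition: a == b
a = 1, b = 0
Condition is False, so ELSE branch executes
After ABS(a): a=1, b=0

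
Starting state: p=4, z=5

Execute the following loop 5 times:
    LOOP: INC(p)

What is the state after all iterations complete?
p=9, z=5

Iteration trace:
Start: p=4, z=5
After iteration 1: p=5, z=5
After iteration 2: p=6, z=5
After iteration 3: p=7, z=5
After iteration 4: p=8, z=5
After iteration 5: p=9, z=5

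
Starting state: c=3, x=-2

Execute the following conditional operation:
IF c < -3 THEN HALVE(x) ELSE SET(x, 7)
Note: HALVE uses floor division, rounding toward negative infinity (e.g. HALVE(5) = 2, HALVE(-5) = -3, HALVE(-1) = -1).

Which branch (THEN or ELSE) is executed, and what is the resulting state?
Branch: ELSE, Final state: c=3, x=7

Evaluating condition: c < -3
c = 3
Condition is False, so ELSE branch executes
After SET(x, 7): c=3, x=7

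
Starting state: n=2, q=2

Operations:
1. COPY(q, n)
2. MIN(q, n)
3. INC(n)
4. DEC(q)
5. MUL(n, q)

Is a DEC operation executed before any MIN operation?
No

First DEC: step 4
First MIN: step 2
Since 4 > 2, MIN comes first.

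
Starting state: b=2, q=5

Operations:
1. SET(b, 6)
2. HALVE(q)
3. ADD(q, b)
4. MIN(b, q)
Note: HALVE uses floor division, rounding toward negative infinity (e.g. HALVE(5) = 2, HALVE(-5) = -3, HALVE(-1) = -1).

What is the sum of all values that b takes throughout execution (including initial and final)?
26

Values of b at each step:
Initial: b = 2
After step 1: b = 6
After step 2: b = 6
After step 3: b = 6
After step 4: b = 6
Sum = 2 + 6 + 6 + 6 + 6 = 26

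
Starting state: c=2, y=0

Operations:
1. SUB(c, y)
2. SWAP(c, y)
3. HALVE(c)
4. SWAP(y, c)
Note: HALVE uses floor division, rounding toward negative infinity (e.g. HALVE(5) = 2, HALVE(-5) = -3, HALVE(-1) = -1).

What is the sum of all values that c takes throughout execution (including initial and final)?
6

Values of c at each step:
Initial: c = 2
After step 1: c = 2
After step 2: c = 0
After step 3: c = 0
After step 4: c = 2
Sum = 2 + 2 + 0 + 0 + 2 = 6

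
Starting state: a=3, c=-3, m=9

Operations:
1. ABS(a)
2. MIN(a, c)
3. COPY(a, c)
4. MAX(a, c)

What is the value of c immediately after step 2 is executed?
c = -3

Tracing c through execution:
Initial: c = -3
After step 1 (ABS(a)): c = -3
After step 2 (MIN(a, c)): c = -3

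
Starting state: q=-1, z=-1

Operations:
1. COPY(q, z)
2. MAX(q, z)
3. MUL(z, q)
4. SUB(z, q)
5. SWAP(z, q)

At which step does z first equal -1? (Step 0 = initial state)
Step 0

Tracing z:
Initial: z = -1 ← first occurrence
After step 1: z = -1
After step 2: z = -1
After step 3: z = 1
After step 4: z = 2
After step 5: z = -1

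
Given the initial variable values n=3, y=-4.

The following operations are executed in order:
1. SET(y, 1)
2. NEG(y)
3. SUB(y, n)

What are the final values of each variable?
{n: 3, y: -4}

Step-by-step execution:
Initial: n=3, y=-4
After step 1 (SET(y, 1)): n=3, y=1
After step 2 (NEG(y)): n=3, y=-1
After step 3 (SUB(y, n)): n=3, y=-4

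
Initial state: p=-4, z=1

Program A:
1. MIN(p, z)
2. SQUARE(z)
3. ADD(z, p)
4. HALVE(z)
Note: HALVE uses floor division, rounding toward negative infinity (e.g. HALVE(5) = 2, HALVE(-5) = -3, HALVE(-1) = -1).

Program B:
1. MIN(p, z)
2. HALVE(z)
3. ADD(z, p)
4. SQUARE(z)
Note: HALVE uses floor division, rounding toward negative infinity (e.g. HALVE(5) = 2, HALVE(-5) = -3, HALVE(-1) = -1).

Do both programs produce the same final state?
No

Program A final state: p=-4, z=-2
Program B final state: p=-4, z=16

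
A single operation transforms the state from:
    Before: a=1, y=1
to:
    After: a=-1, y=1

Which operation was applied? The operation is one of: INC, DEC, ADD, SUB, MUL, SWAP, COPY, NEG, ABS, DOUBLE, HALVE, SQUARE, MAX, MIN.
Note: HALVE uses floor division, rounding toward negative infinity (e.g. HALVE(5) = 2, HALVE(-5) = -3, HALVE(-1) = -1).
NEG(a)

Analyzing the change:
Before: a=1, y=1
After: a=-1, y=1
Variable a changed from 1 to -1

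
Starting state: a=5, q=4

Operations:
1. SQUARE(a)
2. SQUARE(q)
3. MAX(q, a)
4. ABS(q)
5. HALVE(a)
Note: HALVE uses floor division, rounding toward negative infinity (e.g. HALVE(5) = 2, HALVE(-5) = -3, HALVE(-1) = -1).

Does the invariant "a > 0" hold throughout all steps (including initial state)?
Yes

The invariant holds at every step.

State at each step:
Initial: a=5, q=4
After step 1: a=25, q=4
After step 2: a=25, q=16
After step 3: a=25, q=25
After step 4: a=25, q=25
After step 5: a=12, q=25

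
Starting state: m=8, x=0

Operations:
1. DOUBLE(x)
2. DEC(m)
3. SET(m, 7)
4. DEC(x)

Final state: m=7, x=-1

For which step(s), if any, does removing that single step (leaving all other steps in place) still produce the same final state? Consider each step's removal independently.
Step(s) 1, 2, 3

Testing removal of each single step:
Without step 1: final = m=7, x=-1 (same)
Without step 2: final = m=7, x=-1 (same)
Without step 3: final = m=7, x=-1 (same)
Without step 4: final = m=7, x=0 (different)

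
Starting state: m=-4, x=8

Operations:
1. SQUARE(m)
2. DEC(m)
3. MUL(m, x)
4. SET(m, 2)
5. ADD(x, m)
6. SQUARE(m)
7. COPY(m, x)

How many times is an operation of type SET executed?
1

Counting SET operations:
Step 4: SET(m, 2) ← SET
Total: 1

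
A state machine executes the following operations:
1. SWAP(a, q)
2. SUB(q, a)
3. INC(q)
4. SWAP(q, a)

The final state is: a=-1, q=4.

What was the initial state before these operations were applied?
a=2, q=4

Working backwards:
Final state: a=-1, q=4
Before step 4 (SWAP(q, a)): a=4, q=-1
Before step 3 (INC(q)): a=4, q=-2
Before step 2 (SUB(q, a)): a=4, q=2
Before step 1 (SWAP(a, q)): a=2, q=4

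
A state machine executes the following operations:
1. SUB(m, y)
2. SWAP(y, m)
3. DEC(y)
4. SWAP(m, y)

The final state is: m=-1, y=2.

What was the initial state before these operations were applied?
m=2, y=2

Working backwards:
Final state: m=-1, y=2
Before step 4 (SWAP(m, y)): m=2, y=-1
Before step 3 (DEC(y)): m=2, y=0
Before step 2 (SWAP(y, m)): m=0, y=2
Before step 1 (SUB(m, y)): m=2, y=2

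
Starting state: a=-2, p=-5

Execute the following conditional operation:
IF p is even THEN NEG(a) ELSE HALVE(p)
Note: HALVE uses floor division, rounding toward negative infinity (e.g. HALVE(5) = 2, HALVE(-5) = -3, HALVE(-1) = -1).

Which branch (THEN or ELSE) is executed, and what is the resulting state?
Branch: ELSE, Final state: a=-2, p=-3

Evaluating condition: p is even
Condition is False, so ELSE branch executes
After HALVE(p): a=-2, p=-3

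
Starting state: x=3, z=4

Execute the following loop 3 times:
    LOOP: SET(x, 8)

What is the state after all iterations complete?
x=8, z=4

Iteration trace:
Start: x=3, z=4
After iteration 1: x=8, z=4
After iteration 2: x=8, z=4
After iteration 3: x=8, z=4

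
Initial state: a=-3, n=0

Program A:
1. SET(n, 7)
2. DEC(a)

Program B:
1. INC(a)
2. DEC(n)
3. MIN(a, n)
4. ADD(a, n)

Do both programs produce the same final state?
No

Program A final state: a=-4, n=7
Program B final state: a=-3, n=-1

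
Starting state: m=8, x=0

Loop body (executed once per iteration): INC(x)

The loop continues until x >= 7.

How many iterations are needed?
7

Tracing iterations:
Initial: m=8, x=0
After iteration 1: m=8, x=1
After iteration 2: m=8, x=2
After iteration 3: m=8, x=3
After iteration 4: m=8, x=4
After iteration 5: m=8, x=5
After iteration 6: m=8, x=6
After iteration 7: m=8, x=7
x >= 7 now holds, so the loop exits after 7 iterations.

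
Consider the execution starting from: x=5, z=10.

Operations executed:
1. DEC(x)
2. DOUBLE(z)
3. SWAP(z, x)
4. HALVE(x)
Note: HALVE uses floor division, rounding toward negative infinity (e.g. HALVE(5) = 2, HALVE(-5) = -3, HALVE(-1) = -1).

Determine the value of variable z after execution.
z = 4

Tracing execution:
Step 1: DEC(x) → z = 10
Step 2: DOUBLE(z) → z = 20
Step 3: SWAP(z, x) → z = 4
Step 4: HALVE(x) → z = 4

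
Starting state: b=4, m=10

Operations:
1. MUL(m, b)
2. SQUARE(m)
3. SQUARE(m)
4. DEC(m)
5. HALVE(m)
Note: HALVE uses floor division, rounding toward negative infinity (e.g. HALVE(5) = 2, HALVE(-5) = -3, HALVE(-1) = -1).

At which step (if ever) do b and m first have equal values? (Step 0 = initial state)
Never

b and m never become equal during execution.

Comparing values at each step:
Initial: b=4, m=10
After step 1: b=4, m=40
After step 2: b=4, m=1600
After step 3: b=4, m=2560000
After step 4: b=4, m=2559999
After step 5: b=4, m=1279999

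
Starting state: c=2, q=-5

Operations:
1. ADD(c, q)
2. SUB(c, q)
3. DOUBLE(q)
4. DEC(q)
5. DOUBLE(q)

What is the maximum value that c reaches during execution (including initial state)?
2

Values of c at each step:
Initial: c = 2 ← maximum
After step 1: c = -3
After step 2: c = 2
After step 3: c = 2
After step 4: c = 2
After step 5: c = 2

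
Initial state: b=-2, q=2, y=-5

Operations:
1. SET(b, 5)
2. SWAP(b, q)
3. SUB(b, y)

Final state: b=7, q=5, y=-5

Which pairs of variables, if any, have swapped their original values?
None

Comparing initial and final values:
y: -5 → -5
q: 2 → 5
b: -2 → 7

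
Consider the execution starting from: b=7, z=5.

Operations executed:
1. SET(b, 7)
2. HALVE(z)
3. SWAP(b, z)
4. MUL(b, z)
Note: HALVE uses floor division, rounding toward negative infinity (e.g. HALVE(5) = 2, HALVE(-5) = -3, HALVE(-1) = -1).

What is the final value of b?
b = 14

Tracing execution:
Step 1: SET(b, 7) → b = 7
Step 2: HALVE(z) → b = 7
Step 3: SWAP(b, z) → b = 2
Step 4: MUL(b, z) → b = 14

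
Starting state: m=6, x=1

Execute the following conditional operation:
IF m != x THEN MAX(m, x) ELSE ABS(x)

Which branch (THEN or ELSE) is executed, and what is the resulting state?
Branch: THEN, Final state: m=6, x=1

Evaluating condition: m != x
m = 6, x = 1
Condition is True, so THEN branch executes
After MAX(m, x): m=6, x=1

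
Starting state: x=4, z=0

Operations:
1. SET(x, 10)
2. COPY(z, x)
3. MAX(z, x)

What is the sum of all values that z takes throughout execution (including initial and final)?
20

Values of z at each step:
Initial: z = 0
After step 1: z = 0
After step 2: z = 10
After step 3: z = 10
Sum = 0 + 0 + 10 + 10 = 20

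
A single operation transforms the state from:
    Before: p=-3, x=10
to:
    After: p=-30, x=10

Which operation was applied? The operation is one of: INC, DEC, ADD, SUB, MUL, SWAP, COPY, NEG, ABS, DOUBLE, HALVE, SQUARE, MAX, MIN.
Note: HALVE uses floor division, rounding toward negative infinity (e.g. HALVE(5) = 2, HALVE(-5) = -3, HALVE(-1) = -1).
MUL(p, x)

Analyzing the change:
Before: p=-3, x=10
After: p=-30, x=10
Variable p changed from -3 to -30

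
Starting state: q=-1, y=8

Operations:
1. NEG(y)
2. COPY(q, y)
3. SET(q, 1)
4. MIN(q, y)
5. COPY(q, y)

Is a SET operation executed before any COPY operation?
No

First SET: step 3
First COPY: step 2
Since 3 > 2, COPY comes first.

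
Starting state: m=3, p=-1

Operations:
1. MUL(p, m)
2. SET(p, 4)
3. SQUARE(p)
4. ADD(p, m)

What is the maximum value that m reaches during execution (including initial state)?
3

Values of m at each step:
Initial: m = 3 ← maximum
After step 1: m = 3
After step 2: m = 3
After step 3: m = 3
After step 4: m = 3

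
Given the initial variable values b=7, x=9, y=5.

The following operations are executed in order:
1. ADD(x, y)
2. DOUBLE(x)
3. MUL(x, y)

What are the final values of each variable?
{b: 7, x: 140, y: 5}

Step-by-step execution:
Initial: b=7, x=9, y=5
After step 1 (ADD(x, y)): b=7, x=14, y=5
After step 2 (DOUBLE(x)): b=7, x=28, y=5
After step 3 (MUL(x, y)): b=7, x=140, y=5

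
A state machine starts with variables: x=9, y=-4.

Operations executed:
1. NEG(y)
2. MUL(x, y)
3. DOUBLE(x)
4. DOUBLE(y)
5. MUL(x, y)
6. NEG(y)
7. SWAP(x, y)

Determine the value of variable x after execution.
x = -8

Tracing execution:
Step 1: NEG(y) → x = 9
Step 2: MUL(x, y) → x = 36
Step 3: DOUBLE(x) → x = 72
Step 4: DOUBLE(y) → x = 72
Step 5: MUL(x, y) → x = 576
Step 6: NEG(y) → x = 576
Step 7: SWAP(x, y) → x = -8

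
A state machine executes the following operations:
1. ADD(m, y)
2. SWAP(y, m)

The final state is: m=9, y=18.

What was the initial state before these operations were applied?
m=9, y=9

Working backwards:
Final state: m=9, y=18
Before step 2 (SWAP(y, m)): m=18, y=9
Before step 1 (ADD(m, y)): m=9, y=9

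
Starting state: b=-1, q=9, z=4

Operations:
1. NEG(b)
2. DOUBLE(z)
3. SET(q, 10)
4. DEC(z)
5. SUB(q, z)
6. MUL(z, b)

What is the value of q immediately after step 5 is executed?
q = 3

Tracing q through execution:
Initial: q = 9
After step 1 (NEG(b)): q = 9
After step 2 (DOUBLE(z)): q = 9
After step 3 (SET(q, 10)): q = 10
After step 4 (DEC(z)): q = 10
After step 5 (SUB(q, z)): q = 3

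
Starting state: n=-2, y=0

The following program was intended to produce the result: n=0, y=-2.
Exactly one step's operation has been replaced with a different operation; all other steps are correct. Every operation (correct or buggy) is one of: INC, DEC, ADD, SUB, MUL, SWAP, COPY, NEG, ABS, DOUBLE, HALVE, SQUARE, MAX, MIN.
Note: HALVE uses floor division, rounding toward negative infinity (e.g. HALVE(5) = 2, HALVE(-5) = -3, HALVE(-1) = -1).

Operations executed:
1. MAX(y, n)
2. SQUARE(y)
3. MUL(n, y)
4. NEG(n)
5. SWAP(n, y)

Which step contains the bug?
Step 3

Trace with buggy code:
Initial: n=-2, y=0
After step 1: n=-2, y=0
After step 2: n=-2, y=0
After step 3: n=0, y=0
After step 4: n=0, y=0
After step 5: n=0, y=0
Actual final n=0, y=0 ≠ expected n=0, y=-2.
Step 3 is the only position where a single-operation replacement can produce the expected result.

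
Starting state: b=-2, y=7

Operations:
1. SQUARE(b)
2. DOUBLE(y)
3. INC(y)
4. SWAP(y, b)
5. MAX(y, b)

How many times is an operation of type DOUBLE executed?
1

Counting DOUBLE operations:
Step 2: DOUBLE(y) ← DOUBLE
Total: 1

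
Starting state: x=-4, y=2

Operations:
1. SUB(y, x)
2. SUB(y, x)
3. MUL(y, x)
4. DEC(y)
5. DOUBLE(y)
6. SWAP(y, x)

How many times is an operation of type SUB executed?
2

Counting SUB operations:
Step 1: SUB(y, x) ← SUB
Step 2: SUB(y, x) ← SUB
Total: 2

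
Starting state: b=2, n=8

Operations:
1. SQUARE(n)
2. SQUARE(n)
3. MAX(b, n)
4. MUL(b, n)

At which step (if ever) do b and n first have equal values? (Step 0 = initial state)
Step 3

b and n first become equal after step 3.

Comparing values at each step:
Initial: b=2, n=8
After step 1: b=2, n=64
After step 2: b=2, n=4096
After step 3: b=4096, n=4096 ← equal!
After step 4: b=16777216, n=4096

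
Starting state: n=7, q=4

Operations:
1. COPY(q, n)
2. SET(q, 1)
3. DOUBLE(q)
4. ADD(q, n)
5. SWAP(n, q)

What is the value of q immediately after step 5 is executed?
q = 7

Tracing q through execution:
Initial: q = 4
After step 1 (COPY(q, n)): q = 7
After step 2 (SET(q, 1)): q = 1
After step 3 (DOUBLE(q)): q = 2
After step 4 (ADD(q, n)): q = 9
After step 5 (SWAP(n, q)): q = 7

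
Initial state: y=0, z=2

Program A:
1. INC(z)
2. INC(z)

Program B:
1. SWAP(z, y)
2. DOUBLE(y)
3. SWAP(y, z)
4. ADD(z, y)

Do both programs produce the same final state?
Yes

Program A final state: y=0, z=4
Program B final state: y=0, z=4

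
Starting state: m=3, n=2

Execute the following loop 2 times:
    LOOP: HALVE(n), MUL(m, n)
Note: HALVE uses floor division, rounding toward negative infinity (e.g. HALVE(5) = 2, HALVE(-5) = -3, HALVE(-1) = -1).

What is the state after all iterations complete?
m=0, n=0

Iteration trace:
Start: m=3, n=2
After iteration 1: m=3, n=1
After iteration 2: m=0, n=0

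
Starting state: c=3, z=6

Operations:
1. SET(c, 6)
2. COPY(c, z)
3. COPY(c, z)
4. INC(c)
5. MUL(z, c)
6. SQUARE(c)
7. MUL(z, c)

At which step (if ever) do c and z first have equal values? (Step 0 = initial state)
Step 1

c and z first become equal after step 1.

Comparing values at each step:
Initial: c=3, z=6
After step 1: c=6, z=6 ← equal!
After step 2: c=6, z=6 ← equal!
After step 3: c=6, z=6 ← equal!
After step 4: c=7, z=6
After step 5: c=7, z=42
After step 6: c=49, z=42
After step 7: c=49, z=2058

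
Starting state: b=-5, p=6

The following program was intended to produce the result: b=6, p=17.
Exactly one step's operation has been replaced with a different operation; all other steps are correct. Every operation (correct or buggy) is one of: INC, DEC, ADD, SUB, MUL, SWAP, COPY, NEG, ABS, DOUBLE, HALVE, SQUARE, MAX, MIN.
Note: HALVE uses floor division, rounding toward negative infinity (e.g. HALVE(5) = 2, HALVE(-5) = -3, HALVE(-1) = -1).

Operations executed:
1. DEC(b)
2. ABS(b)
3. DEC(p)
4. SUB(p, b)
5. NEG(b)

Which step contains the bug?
Step 2

Trace with buggy code:
Initial: b=-5, p=6
After step 1: b=-6, p=6
After step 2: b=6, p=6
After step 3: b=6, p=5
After step 4: b=6, p=-1
After step 5: b=-6, p=-1
Actual final b=-6, p=-1 ≠ expected b=6, p=17.
Step 2 is the only position where a single-operation replacement can produce the expected result.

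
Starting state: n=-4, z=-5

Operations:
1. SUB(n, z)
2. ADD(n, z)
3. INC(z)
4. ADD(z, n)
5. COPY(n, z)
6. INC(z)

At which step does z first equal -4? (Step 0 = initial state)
Step 3

Tracing z:
Initial: z = -5
After step 1: z = -5
After step 2: z = -5
After step 3: z = -4 ← first occurrence
After step 4: z = -8
After step 5: z = -8
After step 6: z = -7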